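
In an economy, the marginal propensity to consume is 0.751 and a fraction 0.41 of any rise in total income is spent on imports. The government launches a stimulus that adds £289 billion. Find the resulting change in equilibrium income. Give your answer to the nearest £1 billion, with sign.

Government-spending multiplier = 1/(1 − c + m) = 1/(1 − 0.751 + 0.41) = 1/0.659 ≈ 1.517.
ΔY = k × ΔG = (+£289 billion) / 0.659 ≈ +£439 billion.

+£439 billion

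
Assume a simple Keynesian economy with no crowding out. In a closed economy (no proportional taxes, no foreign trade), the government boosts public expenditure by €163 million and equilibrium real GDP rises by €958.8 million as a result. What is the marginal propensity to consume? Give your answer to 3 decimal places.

0.830

Implied spending multiplier k = ΔY/ΔG = 958.8/163 ≈ 5.8822.
Since k = 1/(1 − MPC), MPC = 1 − 1/k = 1 − ΔG/ΔY = 1 − 163/958.8 ≈ 0.830.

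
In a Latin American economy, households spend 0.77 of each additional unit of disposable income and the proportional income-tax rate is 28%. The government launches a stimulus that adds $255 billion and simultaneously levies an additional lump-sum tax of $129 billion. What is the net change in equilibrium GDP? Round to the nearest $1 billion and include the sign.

Expenditure multiplier = 1/(1 − c(1−t)) = 1/(1 − 0.77×0.72) = 1/0.4456 ≈ 2.244.
ΔG contributes k·ΔG = (+$255 billion) / 0.4456 ≈ +$572.3 billion.
ΔT of +$129 billion changes first-round spending by −c·ΔT = −$99.33 billion, contributing k·(−c·ΔT) = (−$99.33 billion) / 0.4456 ≈ −$222.9 billion.
Net ΔY = k(ΔG − c·ΔT) = (+$155.67 billion) / 0.4456 ≈ +$349 billion.

+$349 billion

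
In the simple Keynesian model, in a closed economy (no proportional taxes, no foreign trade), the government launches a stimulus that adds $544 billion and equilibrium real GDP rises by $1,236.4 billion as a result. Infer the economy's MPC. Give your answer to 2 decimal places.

Implied spending multiplier k = ΔY/ΔG = 1,236.4/544 ≈ 2.2728.
Since k = 1/(1 − MPC), MPC = 1 − 1/k = 1 − ΔG/ΔY = 1 − 544/1,236.4 ≈ 0.56.

0.56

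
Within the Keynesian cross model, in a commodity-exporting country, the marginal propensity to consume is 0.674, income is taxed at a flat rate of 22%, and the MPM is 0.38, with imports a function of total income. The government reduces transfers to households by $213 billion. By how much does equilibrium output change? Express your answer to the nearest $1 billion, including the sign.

−$168 billion

The transfer change shifts disposable income by −$213 billion, so first-round consumption changes by c·ΔTR = 0.674 × (−$213 billion) = −$143.562 billion.
Expenditure multiplier = 1/(1 − c(1−t) + m) = 1/(1 − 0.674×0.78 + 0.38) = 1/0.85428 ≈ 1.171.
The transfer multiplier is c × k ≈ 0.789, so ΔY = k × (c·ΔTR) = (−$143.562 billion) / 0.85428 ≈ −$168 billion.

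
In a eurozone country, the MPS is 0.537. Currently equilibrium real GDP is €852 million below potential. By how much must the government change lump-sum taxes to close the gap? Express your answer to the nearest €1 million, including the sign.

−€988 million

MPC = 1 − MPS = 1 − 0.537 = 0.463.
Spending multiplier = 1/(1 − MPC) = 1/(1 − 0.463) = 1/0.537 ≈ 1.862.
Tax multiplier = −c·k = −0.463/0.537 ≈ −0.862. Need ΔY = +€852 million, so ΔT = ΔY/(−c·k) = −(+€852 million) × 0.537 / 0.463 ≈ −€988 million.
The government should cut lump-sum taxes by €988 million.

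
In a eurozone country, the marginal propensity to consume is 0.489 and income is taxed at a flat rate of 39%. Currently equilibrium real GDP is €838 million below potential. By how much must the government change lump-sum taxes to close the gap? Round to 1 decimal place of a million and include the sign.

Spending multiplier = 1/(1 − c(1−t)) = 1/(1 − 0.489×0.61) = 1/0.70171 ≈ 1.425.
Tax multiplier = −c·k = −0.489/0.70171 ≈ −0.697. Need ΔY = +€838 million, so ΔT = ΔY/(−c·k) = −(+€838 million) × 0.70171 / 0.489 ≈ −€1,202.5 million.
The government should cut lump-sum taxes by €1,202.5 million.

−€1,202.5 million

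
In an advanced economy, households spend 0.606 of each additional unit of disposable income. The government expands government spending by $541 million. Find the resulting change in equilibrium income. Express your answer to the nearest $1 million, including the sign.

+$1,373 million

Spending multiplier = 1/(1 − MPC) = 1/(1 − 0.606) = 1/0.394 ≈ 2.538.
ΔY = k × ΔG = (+$541 million) / 0.394 ≈ +$1,373 million.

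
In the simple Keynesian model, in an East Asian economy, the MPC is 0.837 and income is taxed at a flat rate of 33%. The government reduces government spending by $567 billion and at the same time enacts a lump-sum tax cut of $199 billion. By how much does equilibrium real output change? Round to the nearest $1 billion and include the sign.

Expenditure multiplier = 1/(1 − c(1−t)) = 1/(1 − 0.837×0.67) = 1/0.43921 ≈ 2.277.
ΔG contributes k·ΔG = (−$567 billion) / 0.43921 ≈ −$1,291 billion.
ΔT of −$199 billion changes first-round spending by −c·ΔT = +$166.563 billion, contributing k·(−c·ΔT) = (+$166.563 billion) / 0.43921 ≈ +$379.2 billion.
Net ΔY = k(ΔG − c·ΔT) = (−$400.437 billion) / 0.43921 ≈ −$912 billion.

−$912 billion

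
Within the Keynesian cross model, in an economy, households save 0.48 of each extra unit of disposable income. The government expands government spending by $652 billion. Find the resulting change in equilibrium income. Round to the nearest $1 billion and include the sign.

+$1,358 billion

MPC = 1 − MPS = 1 − 0.48 = 0.52.
Government-spending multiplier = 1/(1 − MPC) = 1/(1 − 0.52) = 1/0.48 ≈ 2.083.
ΔY = k × ΔG = (+$652 billion) / 0.48 ≈ +$1,358 billion.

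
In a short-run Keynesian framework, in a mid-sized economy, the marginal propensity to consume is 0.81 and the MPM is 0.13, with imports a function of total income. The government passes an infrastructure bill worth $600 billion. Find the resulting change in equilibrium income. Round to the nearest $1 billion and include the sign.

+$1,875 billion

Government-spending multiplier = 1/(1 − c + m) = 1/(1 − 0.81 + 0.13) = 1/0.32 = 3.125.
ΔY = k × ΔG = (+$600 billion) / 0.32 = +$1,875 billion.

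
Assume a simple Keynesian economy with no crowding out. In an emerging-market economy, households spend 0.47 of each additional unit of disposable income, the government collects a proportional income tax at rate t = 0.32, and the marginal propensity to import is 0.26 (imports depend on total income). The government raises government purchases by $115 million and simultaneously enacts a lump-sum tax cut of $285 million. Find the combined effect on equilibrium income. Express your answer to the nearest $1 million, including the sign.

Expenditure multiplier = 1/(1 − c(1−t) + m) = 1/(1 − 0.47×0.68 + 0.26) = 1/0.9404 ≈ 1.063.
ΔG contributes k·ΔG = (+$115 million) / 0.9404 ≈ +$122.3 million.
ΔT of −$285 million changes first-round spending by −c·ΔT = +$133.95 million, contributing k·(−c·ΔT) = (+$133.95 million) / 0.9404 ≈ +$142.4 million.
Net ΔY = k(ΔG − c·ΔT) = (+$248.95 million) / 0.9404 ≈ +$265 million.

+$265 million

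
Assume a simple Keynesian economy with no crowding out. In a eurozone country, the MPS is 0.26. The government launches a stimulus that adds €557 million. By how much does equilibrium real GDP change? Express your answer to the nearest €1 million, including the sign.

MPC = 1 − MPS = 1 − 0.26 = 0.74.
Expenditure multiplier = 1/(1 − MPC) = 1/(1 − 0.74) = 1/0.26 ≈ 3.846.
ΔY = k × ΔG = (+€557 million) / 0.26 ≈ +€2,142 million.

+€2,142 million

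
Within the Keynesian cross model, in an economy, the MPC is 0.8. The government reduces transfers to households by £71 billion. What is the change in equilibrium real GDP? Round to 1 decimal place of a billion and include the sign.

The transfer change shifts disposable income by −£71 billion, so first-round consumption changes by c·ΔTR = 0.8 × (−£71 billion) = −£56.8 billion.
Expenditure multiplier = 1/(1 − MPC) = 1/(1 − 0.8) = 1/0.2 = 5.
The transfer multiplier is c × k = 4, so ΔY = k × (c·ΔTR) = (−£56.8 billion) / 0.2 = −£284 billion.

−£284.0 billion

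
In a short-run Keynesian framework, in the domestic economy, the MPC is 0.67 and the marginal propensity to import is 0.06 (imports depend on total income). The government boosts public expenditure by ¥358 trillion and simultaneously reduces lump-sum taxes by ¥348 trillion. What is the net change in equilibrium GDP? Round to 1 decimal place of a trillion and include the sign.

Expenditure multiplier = 1/(1 − c + m) = 1/(1 − 0.67 + 0.06) = 1/0.39 ≈ 2.564.
ΔG contributes k·ΔG = (+¥358 trillion) / 0.39 ≈ +¥917.9 trillion.
ΔT of −¥348 trillion changes first-round spending by −c·ΔT = +¥233.16 trillion, contributing k·(−c·ΔT) = (+¥233.16 trillion) / 0.39 ≈ +¥597.8 trillion.
Net ΔY = k(ΔG − c·ΔT) = (+¥591.16 trillion) / 0.39 ≈ +¥1,515.8 trillion.

+¥1,515.8 trillion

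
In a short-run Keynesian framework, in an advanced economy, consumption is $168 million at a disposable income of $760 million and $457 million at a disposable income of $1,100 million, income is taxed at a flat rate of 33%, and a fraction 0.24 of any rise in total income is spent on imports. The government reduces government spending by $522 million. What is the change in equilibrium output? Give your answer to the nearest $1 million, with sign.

−$779 million

MPC = ΔC/ΔYd = (457 − 168)/(1,100 − 760) = 289/340 = 0.85.
Government-spending multiplier = 1/(1 − c(1−t) + m) = 1/(1 − 0.85×0.67 + 0.24) = 1/0.6705 ≈ 1.491.
ΔY = k × ΔG = (−$522 million) / 0.6705 ≈ −$779 million.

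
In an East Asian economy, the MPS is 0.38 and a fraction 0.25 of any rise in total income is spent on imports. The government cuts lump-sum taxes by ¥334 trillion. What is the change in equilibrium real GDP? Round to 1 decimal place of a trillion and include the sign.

MPC = 1 − MPS = 1 − 0.38 = 0.62.
A lump-sum tax change of −¥334 trillion shifts disposable income by +¥334 trillion; first-round consumption changes by −c × ΔT = −0.62 × (−¥334 trillion) = +¥207.08 trillion.
Expenditure multiplier = 1/(1 − c + m) = 1/(1 − 0.62 + 0.25) = 1/0.63 ≈ 1.587.
The tax multiplier is −c × k ≈ −0.984, so ΔY = k × (−c·ΔT) = (+¥207.08 trillion) / 0.63 ≈ +¥328.7 trillion.

+¥328.7 trillion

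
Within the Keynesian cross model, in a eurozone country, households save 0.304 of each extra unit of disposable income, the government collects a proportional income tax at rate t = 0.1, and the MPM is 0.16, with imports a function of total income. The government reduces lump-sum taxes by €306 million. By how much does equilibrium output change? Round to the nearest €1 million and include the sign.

MPC = 1 − MPS = 1 − 0.304 = 0.696.
A lump-sum tax change of −€306 million shifts disposable income by +€306 million; first-round consumption changes by −c × ΔT = −0.696 × (−€306 million) = +€212.976 million.
Expenditure multiplier = 1/(1 − c(1−t) + m) = 1/(1 − 0.696×0.9 + 0.16) = 1/0.5336 ≈ 1.874.
The tax multiplier is −c × k ≈ −1.304, so ΔY = k × (−c·ΔT) = (+€212.976 million) / 0.5336 ≈ +€399 million.

+€399 million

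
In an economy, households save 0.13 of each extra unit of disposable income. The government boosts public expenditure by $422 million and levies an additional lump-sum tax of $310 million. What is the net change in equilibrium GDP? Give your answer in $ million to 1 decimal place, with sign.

+$1,171.5 million

MPC = 1 − MPS = 1 − 0.13 = 0.87.
Expenditure multiplier = 1/(1 − MPC) = 1/(1 − 0.87) = 1/0.13 ≈ 7.692.
ΔG contributes k·ΔG = (+$422 million) / 0.13 ≈ +$3,246.2 million.
ΔT of +$310 million changes first-round spending by −c·ΔT = −$269.7 million, contributing k·(−c·ΔT) = (−$269.7 million) / 0.13 ≈ −$2,074.6 million.
Net ΔY = k(ΔG − c·ΔT) = (+$152.3 million) / 0.13 ≈ +$1,171.5 million.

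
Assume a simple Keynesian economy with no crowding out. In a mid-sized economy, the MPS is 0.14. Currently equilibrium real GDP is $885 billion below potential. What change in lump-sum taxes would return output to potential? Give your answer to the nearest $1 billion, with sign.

MPC = 1 − MPS = 1 − 0.14 = 0.86.
Spending multiplier = 1/(1 − MPC) = 1/(1 − 0.86) = 1/0.14 ≈ 7.143.
Tax multiplier = −c·k = −0.86/0.14 ≈ −6.143. Need ΔY = +$885 billion, so ΔT = ΔY/(−c·k) = −(+$885 billion) × 0.14 / 0.86 ≈ −$144 billion.
The government should cut lump-sum taxes by $144 billion.

−$144 billion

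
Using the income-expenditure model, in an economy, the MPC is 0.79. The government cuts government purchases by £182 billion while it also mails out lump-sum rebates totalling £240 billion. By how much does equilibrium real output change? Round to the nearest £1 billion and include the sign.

+£36 billion

Expenditure multiplier = 1/(1 − MPC) = 1/(1 − 0.79) = 1/0.21 ≈ 4.762.
ΔG contributes k·ΔG = (−£182 billion) / 0.21 ≈ −£866.7 billion.
ΔT of −£240 billion changes first-round spending by −c·ΔT = +£189.6 billion, contributing k·(−c·ΔT) = (+£189.6 billion) / 0.21 ≈ +£902.9 billion.
Net ΔY = k(ΔG − c·ΔT) = (+£7.6 billion) / 0.21 ≈ +£36 billion.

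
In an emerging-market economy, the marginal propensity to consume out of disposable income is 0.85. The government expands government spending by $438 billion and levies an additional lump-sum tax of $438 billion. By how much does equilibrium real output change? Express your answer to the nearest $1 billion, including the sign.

+$438 billion

Expenditure multiplier = 1/(1 − MPC) = 1/(1 − 0.85) = 1/0.15 ≈ 6.667.
ΔG contributes k·ΔG = (+$438 billion) / 0.15 = +$2,920 billion.
ΔT of +$438 billion changes first-round spending by −c·ΔT = −$372.3 billion, contributing k·(−c·ΔT) = (−$372.3 billion) / 0.15 = −$2,482 billion.
With ΔG = ΔT and no other leakages, the balanced-budget multiplier is 1, so ΔY = ΔG = +$438 billion.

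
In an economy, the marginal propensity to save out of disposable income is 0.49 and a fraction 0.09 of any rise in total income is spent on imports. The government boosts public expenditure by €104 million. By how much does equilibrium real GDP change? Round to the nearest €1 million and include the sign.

MPC = 1 − MPS = 1 − 0.49 = 0.51.
Government-spending multiplier = 1/(1 − c + m) = 1/(1 − 0.51 + 0.09) = 1/0.58 ≈ 1.724.
ΔY = k × ΔG = (+€104 million) / 0.58 ≈ +€179 million.

+€179 million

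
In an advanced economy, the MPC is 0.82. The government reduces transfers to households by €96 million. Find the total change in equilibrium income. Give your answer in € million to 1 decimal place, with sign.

−€437.3 million

The transfer change shifts disposable income by −€96 million, so first-round consumption changes by c·ΔTR = 0.82 × (−€96 million) = −€78.72 million.
Expenditure multiplier = 1/(1 − MPC) = 1/(1 − 0.82) = 1/0.18 ≈ 5.556.
The transfer multiplier is c × k ≈ 4.556, so ΔY = k × (c·ΔTR) = (−€78.72 million) / 0.18 ≈ −€437.3 million.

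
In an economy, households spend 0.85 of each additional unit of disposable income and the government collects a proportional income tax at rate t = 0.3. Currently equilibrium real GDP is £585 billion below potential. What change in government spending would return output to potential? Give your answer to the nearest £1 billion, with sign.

Spending multiplier = 1/(1 − c(1−t)) = 1/(1 − 0.85×0.7) = 1/0.405 ≈ 2.469.
Need ΔY = +£585 billion, so ΔG = ΔY/k = (+£585 billion) × 0.405 ≈ +£237 billion.
The government should increase government spending by £237 billion.

+£237 billion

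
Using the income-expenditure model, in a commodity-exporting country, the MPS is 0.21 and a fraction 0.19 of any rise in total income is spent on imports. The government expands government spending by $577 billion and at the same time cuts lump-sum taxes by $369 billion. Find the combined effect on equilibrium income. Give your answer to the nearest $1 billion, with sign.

MPC = 1 − MPS = 1 − 0.21 = 0.79.
Expenditure multiplier = 1/(1 − c + m) = 1/(1 − 0.79 + 0.19) = 1/0.4 = 2.5.
ΔG contributes k·ΔG = (+$577 billion) / 0.4 = +$1,442.5 billion.
ΔT of −$369 billion changes first-round spending by −c·ΔT = +$291.51 billion, contributing k·(−c·ΔT) = (+$291.51 billion) / 0.4 ≈ +$728.8 billion.
Net ΔY = k(ΔG − c·ΔT) = (+$868.51 billion) / 0.4 ≈ +$2,171 billion.

+$2,171 billion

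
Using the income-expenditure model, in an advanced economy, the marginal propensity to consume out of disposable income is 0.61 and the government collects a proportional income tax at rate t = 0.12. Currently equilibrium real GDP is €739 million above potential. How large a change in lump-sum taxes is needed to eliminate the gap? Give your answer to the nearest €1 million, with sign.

+€561 million

Spending multiplier = 1/(1 − c(1−t)) = 1/(1 − 0.61×0.88) = 1/0.4632 ≈ 2.159.
Tax multiplier = −c·k = −0.61/0.4632 ≈ −1.317. Need ΔY = −€739 million, so ΔT = ΔY/(−c·k) = −(−€739 million) × 0.4632 / 0.61 ≈ +€561 million.
The government should raise lump-sum taxes by €561 million.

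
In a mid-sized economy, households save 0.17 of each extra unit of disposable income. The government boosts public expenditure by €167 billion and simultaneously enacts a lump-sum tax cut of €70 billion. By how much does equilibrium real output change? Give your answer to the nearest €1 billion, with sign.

MPC = 1 − MPS = 1 − 0.17 = 0.83.
Expenditure multiplier = 1/(1 − MPC) = 1/(1 − 0.83) = 1/0.17 ≈ 5.882.
ΔG contributes k·ΔG = (+€167 billion) / 0.17 ≈ +€982.4 billion.
ΔT of −€70 billion changes first-round spending by −c·ΔT = +€58.1 billion, contributing k·(−c·ΔT) = (+€58.1 billion) / 0.17 ≈ +€341.8 billion.
Net ΔY = k(ΔG − c·ΔT) = (+€225.1 billion) / 0.17 ≈ +€1,324 billion.

+€1,324 billion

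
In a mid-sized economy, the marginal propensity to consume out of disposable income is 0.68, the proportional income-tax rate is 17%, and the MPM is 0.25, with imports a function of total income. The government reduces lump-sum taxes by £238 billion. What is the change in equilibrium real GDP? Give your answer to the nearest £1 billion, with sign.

+£236 billion

A lump-sum tax change of −£238 billion shifts disposable income by +£238 billion; first-round consumption changes by −c × ΔT = −0.68 × (−£238 billion) = +£161.84 billion.
Expenditure multiplier = 1/(1 − c(1−t) + m) = 1/(1 − 0.68×0.83 + 0.25) = 1/0.6856 ≈ 1.459.
The tax multiplier is −c × k ≈ −0.992, so ΔY = k × (−c·ΔT) = (+£161.84 billion) / 0.6856 ≈ +£236 billion.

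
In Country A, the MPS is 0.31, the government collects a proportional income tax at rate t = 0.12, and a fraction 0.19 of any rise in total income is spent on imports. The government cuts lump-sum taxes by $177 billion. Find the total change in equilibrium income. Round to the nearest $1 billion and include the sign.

MPC = 1 − MPS = 1 − 0.31 = 0.69.
A lump-sum tax change of −$177 billion shifts disposable income by +$177 billion; first-round consumption changes by −c × ΔT = −0.69 × (−$177 billion) = +$122.13 billion.
Expenditure multiplier = 1/(1 − c(1−t) + m) = 1/(1 − 0.69×0.88 + 0.19) = 1/0.5828 ≈ 1.716.
The tax multiplier is −c × k ≈ −1.184, so ΔY = k × (−c·ΔT) = (+$122.13 billion) / 0.5828 ≈ +$210 billion.

+$210 billion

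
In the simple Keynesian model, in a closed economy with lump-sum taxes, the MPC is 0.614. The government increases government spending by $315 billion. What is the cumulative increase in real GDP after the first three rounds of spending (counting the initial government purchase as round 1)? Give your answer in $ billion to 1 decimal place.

Round 1 adds ΔG = $315 billion; each later round is MPC = 0.614 times the previous.
After 3 rounds: 315 + 193.41 + 118.75374 = ΔG·(1 − c^3)/(1 − c) = 315 × (1 − 0.231475544)/0.386 ≈ $627.2 billion.

$627.2 billion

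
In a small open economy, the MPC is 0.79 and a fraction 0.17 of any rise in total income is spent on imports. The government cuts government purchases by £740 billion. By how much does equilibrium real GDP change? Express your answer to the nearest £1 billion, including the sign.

−£1,947 billion

Expenditure multiplier = 1/(1 − c + m) = 1/(1 − 0.79 + 0.17) = 1/0.38 ≈ 2.632.
ΔY = k × ΔG = (−£740 billion) / 0.38 ≈ −£1,947 billion.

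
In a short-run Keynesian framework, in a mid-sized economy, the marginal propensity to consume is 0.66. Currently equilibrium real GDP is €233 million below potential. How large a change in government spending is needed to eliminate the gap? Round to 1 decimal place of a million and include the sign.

+€79.2 million

Spending multiplier = 1/(1 − MPC) = 1/(1 − 0.66) = 1/0.34 ≈ 2.941.
Need ΔY = +€233 million, so ΔG = ΔY/k = (+€233 million) × 0.34 ≈ +€79.2 million.
The government should increase government spending by €79.2 million.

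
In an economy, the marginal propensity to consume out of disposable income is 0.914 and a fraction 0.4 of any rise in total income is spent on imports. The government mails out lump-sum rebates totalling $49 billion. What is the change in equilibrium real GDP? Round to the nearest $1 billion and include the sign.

+$92 billion

A lump-sum tax change of −$49 billion shifts disposable income by +$49 billion; first-round consumption changes by −c × ΔT = −0.914 × (−$49 billion) = +$44.786 billion.
Expenditure multiplier = 1/(1 − c + m) = 1/(1 − 0.914 + 0.4) = 1/0.486 ≈ 2.058.
The tax multiplier is −c × k ≈ −1.881, so ΔY = k × (−c·ΔT) = (+$44.786 billion) / 0.486 ≈ +$92 billion.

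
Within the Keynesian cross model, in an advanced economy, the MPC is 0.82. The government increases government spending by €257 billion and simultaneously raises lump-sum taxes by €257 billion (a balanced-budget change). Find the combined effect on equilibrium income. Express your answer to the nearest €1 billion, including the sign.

Expenditure multiplier = 1/(1 − MPC) = 1/(1 − 0.82) = 1/0.18 ≈ 5.556.
ΔG contributes k·ΔG = (+€257 billion) / 0.18 ≈ +€1,427.8 billion.
ΔT of +€257 billion changes first-round spending by −c·ΔT = −€210.74 billion, contributing k·(−c·ΔT) = (−€210.74 billion) / 0.18 ≈ −€1,170.8 billion.
With ΔG = ΔT and no other leakages, the balanced-budget multiplier is 1, so ΔY = ΔG = +€257 billion.

+€257 billion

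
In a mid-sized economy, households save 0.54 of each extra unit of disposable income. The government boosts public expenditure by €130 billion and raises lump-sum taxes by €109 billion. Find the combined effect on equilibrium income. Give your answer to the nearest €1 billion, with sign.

MPC = 1 − MPS = 1 − 0.54 = 0.46.
Expenditure multiplier = 1/(1 − MPC) = 1/(1 − 0.46) = 1/0.54 ≈ 1.852.
ΔG contributes k·ΔG = (+€130 billion) / 0.54 ≈ +€240.7 billion.
ΔT of +€109 billion changes first-round spending by −c·ΔT = −€50.14 billion, contributing k·(−c·ΔT) = (−€50.14 billion) / 0.54 ≈ −€92.9 billion.
Net ΔY = k(ΔG − c·ΔT) = (+€79.86 billion) / 0.54 ≈ +€148 billion.

+€148 billion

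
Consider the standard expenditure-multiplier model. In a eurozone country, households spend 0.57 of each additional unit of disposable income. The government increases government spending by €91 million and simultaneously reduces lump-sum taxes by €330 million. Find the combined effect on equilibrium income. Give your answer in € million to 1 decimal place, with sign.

+€649.1 million

Expenditure multiplier = 1/(1 − MPC) = 1/(1 − 0.57) = 1/0.43 ≈ 2.326.
ΔG contributes k·ΔG = (+€91 million) / 0.43 ≈ +€211.6 million.
ΔT of −€330 million changes first-round spending by −c·ΔT = +€188.1 million, contributing k·(−c·ΔT) = (+€188.1 million) / 0.43 ≈ +€437.4 million.
Net ΔY = k(ΔG − c·ΔT) = (+€279.1 million) / 0.43 ≈ +€649.1 million.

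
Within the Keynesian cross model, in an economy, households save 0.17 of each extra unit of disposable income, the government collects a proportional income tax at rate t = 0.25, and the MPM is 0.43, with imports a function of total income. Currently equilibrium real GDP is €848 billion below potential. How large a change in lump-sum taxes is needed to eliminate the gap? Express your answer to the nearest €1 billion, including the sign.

−€825 billion

MPC = 1 − MPS = 1 − 0.17 = 0.83.
Spending multiplier = 1/(1 − c(1−t) + m) = 1/(1 − 0.83×0.75 + 0.43) = 1/0.8075 ≈ 1.238.
Tax multiplier = −c·k = −0.83/0.8075 ≈ −1.028. Need ΔY = +€848 billion, so ΔT = ΔY/(−c·k) = −(+€848 billion) × 0.8075 / 0.83 ≈ −€825 billion.
The government should cut lump-sum taxes by €825 billion.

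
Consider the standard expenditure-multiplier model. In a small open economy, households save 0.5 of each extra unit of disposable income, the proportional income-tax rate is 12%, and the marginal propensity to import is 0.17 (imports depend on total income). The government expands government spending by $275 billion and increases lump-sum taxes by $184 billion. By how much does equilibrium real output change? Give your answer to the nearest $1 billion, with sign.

+$251 billion

MPC = 1 − MPS = 1 − 0.5 = 0.5.
Expenditure multiplier = 1/(1 − c(1−t) + m) = 1/(1 − 0.5×0.88 + 0.17) = 1/0.73 ≈ 1.37.
ΔG contributes k·ΔG = (+$275 billion) / 0.73 ≈ +$376.7 billion.
ΔT of +$184 billion changes first-round spending by −c·ΔT = −$92 billion, contributing k·(−c·ΔT) = (−$92 billion) / 0.73 ≈ −$126 billion.
Net ΔY = k(ΔG − c·ΔT) = (+$183 billion) / 0.73 ≈ +$251 billion.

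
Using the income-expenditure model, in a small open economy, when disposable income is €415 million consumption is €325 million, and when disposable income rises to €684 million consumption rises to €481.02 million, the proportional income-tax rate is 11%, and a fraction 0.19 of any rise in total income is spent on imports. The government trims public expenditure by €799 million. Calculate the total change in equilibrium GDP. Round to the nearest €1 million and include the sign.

−€1,186 million

MPC = ΔC/ΔYd = (481.02 − 325)/(684 − 415) = 156.02/269 = 0.58.
Expenditure multiplier = 1/(1 − c(1−t) + m) = 1/(1 − 0.58×0.89 + 0.19) = 1/0.6738 ≈ 1.484.
ΔY = k × ΔG = (−€799 million) / 0.6738 ≈ −€1,186 million.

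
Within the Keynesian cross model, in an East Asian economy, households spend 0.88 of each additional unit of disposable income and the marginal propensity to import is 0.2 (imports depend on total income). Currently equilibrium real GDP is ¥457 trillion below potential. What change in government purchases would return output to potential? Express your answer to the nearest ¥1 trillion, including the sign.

+¥146 trillion

Spending multiplier = 1/(1 − c + m) = 1/(1 − 0.88 + 0.2) = 1/0.32 = 3.125.
Need ΔY = +¥457 trillion, so ΔG = ΔY/k = (+¥457 trillion) × 0.32 ≈ +¥146 trillion.
The government should increase government purchases by ¥146 trillion.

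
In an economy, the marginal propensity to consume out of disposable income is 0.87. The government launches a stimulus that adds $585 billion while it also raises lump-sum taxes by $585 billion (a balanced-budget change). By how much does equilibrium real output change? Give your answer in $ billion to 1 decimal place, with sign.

+$585.0 billion

Expenditure multiplier = 1/(1 − MPC) = 1/(1 − 0.87) = 1/0.13 ≈ 7.692.
ΔG contributes k·ΔG = (+$585 billion) / 0.13 = +$4,500 billion.
ΔT of +$585 billion changes first-round spending by −c·ΔT = −$508.95 billion, contributing k·(−c·ΔT) = (−$508.95 billion) / 0.13 = −$3,915 billion.
With ΔG = ΔT and no other leakages, the balanced-budget multiplier is 1, so ΔY = ΔG = +$585 billion.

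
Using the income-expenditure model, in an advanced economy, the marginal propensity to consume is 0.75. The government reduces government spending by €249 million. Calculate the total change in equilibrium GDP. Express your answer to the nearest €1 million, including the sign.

Expenditure multiplier = 1/(1 − MPC) = 1/(1 − 0.75) = 1/0.25 = 4.
ΔY = k × ΔG = (−€249 million) / 0.25 = −€996 million.

−€996 million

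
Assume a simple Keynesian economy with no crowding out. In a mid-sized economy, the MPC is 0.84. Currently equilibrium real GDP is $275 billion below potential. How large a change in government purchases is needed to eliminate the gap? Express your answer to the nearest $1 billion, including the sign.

+$44 billion

Spending multiplier = 1/(1 − MPC) = 1/(1 − 0.84) = 1/0.16 = 6.25.
Need ΔY = +$275 billion, so ΔG = ΔY/k = (+$275 billion) × 0.16 = +$44 billion.
The government should increase government purchases by $44 billion.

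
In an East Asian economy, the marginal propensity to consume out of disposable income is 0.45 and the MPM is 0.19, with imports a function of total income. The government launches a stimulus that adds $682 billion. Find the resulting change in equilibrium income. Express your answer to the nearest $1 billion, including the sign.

+$922 billion

Spending multiplier = 1/(1 − c + m) = 1/(1 − 0.45 + 0.19) = 1/0.74 ≈ 1.351.
ΔY = k × ΔG = (+$682 billion) / 0.74 ≈ +$922 billion.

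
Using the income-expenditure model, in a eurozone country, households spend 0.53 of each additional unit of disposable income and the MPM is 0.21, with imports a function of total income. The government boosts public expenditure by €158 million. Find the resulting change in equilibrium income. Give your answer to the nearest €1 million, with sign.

+€232 million

Government-spending multiplier = 1/(1 − c + m) = 1/(1 − 0.53 + 0.21) = 1/0.68 ≈ 1.471.
ΔY = k × ΔG = (+€158 million) / 0.68 ≈ +€232 million.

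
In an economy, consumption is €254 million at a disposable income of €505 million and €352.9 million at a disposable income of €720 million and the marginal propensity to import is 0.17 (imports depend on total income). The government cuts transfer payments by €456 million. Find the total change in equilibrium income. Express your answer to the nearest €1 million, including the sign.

−€295 million

MPC = ΔC/ΔYd = (352.9 − 254)/(720 − 505) = 98.9/215 = 0.46.
The transfer change shifts disposable income by −€456 million, so first-round consumption changes by c·ΔTR = 0.46 × (−€456 million) = −€209.76 million.
Expenditure multiplier = 1/(1 − c + m) = 1/(1 − 0.46 + 0.17) = 1/0.71 ≈ 1.408.
The transfer multiplier is c × k ≈ 0.648, so ΔY = k × (c·ΔTR) = (−€209.76 million) / 0.71 ≈ −€295 million.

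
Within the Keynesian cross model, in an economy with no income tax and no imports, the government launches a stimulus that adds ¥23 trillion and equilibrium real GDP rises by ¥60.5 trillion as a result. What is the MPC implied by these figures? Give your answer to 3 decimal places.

Implied spending multiplier k = ΔY/ΔG = 60.5/23 ≈ 2.6304.
Since k = 1/(1 − MPC), MPC = 1 − 1/k = 1 − ΔG/ΔY = 1 − 23/60.5 ≈ 0.620.

0.620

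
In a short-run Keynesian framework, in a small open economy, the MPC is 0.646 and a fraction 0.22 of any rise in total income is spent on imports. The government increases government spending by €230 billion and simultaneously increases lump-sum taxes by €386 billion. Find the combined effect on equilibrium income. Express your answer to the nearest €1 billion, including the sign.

Expenditure multiplier = 1/(1 − c + m) = 1/(1 − 0.646 + 0.22) = 1/0.574 ≈ 1.742.
ΔG contributes k·ΔG = (+€230 billion) / 0.574 ≈ +€400.7 billion.
ΔT of +€386 billion changes first-round spending by −c·ΔT = −€249.356 billion, contributing k·(−c·ΔT) = (−€249.356 billion) / 0.574 ≈ −€434.4 billion.
Net ΔY = k(ΔG − c·ΔT) = (−€19.356 billion) / 0.574 ≈ −€34 billion.

−€34 billion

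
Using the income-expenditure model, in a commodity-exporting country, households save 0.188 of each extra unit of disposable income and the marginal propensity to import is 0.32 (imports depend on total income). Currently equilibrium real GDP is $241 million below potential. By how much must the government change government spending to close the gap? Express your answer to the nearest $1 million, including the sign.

MPC = 1 − MPS = 1 − 0.188 = 0.812.
Spending multiplier = 1/(1 − c + m) = 1/(1 − 0.812 + 0.32) = 1/0.508 ≈ 1.969.
Need ΔY = +$241 million, so ΔG = ΔY/k = (+$241 million) × 0.508 ≈ +$122 million.
The government should increase government spending by $122 million.

+$122 million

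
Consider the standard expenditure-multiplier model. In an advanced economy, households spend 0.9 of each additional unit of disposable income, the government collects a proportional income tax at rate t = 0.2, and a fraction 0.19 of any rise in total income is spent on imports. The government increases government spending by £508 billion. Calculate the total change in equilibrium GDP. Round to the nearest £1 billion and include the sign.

Government-spending multiplier = 1/(1 − c(1−t) + m) = 1/(1 − 0.9×0.8 + 0.19) = 1/0.47 ≈ 2.128.
ΔY = k × ΔG = (+£508 billion) / 0.47 ≈ +£1,081 billion.

+£1,081 billion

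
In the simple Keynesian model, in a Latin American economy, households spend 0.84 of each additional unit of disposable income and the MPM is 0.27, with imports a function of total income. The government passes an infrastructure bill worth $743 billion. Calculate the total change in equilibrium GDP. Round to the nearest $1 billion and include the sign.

+$1,728 billion

Government-spending multiplier = 1/(1 − c + m) = 1/(1 − 0.84 + 0.27) = 1/0.43 ≈ 2.326.
ΔY = k × ΔG = (+$743 billion) / 0.43 ≈ +$1,728 billion.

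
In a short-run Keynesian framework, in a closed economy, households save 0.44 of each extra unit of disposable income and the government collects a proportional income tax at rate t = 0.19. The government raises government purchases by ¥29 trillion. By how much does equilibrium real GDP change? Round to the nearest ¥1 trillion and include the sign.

+¥53 trillion

MPC = 1 − MPS = 1 − 0.44 = 0.56.
Expenditure multiplier = 1/(1 − c(1−t)) = 1/(1 − 0.56×0.81) = 1/0.5464 ≈ 1.83.
ΔY = k × ΔG = (+¥29 trillion) / 0.5464 ≈ +¥53 trillion.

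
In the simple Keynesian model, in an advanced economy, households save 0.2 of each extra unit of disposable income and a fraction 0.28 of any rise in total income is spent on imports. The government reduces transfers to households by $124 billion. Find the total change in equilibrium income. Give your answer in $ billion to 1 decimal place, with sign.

MPC = 1 − MPS = 1 − 0.2 = 0.8.
The transfer change shifts disposable income by −$124 billion, so first-round consumption changes by c·ΔTR = 0.8 × (−$124 billion) = −$99.2 billion.
Expenditure multiplier = 1/(1 − c + m) = 1/(1 − 0.8 + 0.28) = 1/0.48 ≈ 2.083.
The transfer multiplier is c × k ≈ 1.667, so ΔY = k × (c·ΔTR) = (−$99.2 billion) / 0.48 ≈ −$206.7 billion.

−$206.7 billion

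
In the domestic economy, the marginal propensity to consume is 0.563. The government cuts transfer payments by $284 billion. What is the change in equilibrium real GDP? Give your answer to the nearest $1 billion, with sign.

The transfer change shifts disposable income by −$284 billion, so first-round consumption changes by c·ΔTR = 0.563 × (−$284 billion) = −$159.892 billion.
Expenditure multiplier = 1/(1 − MPC) = 1/(1 − 0.563) = 1/0.437 ≈ 2.288.
The transfer multiplier is c × k ≈ 1.288, so ΔY = k × (c·ΔTR) = (−$159.892 billion) / 0.437 ≈ −$366 billion.

−$366 billion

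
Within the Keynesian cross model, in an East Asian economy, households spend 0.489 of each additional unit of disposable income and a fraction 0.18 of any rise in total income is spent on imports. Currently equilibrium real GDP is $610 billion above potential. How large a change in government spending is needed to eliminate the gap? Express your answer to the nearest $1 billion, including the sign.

Spending multiplier = 1/(1 − c + m) = 1/(1 − 0.489 + 0.18) = 1/0.691 ≈ 1.447.
Need ΔY = −$610 billion, so ΔG = ΔY/k = (−$610 billion) × 0.691 ≈ −$422 billion.
The government should cut government spending by $422 billion.

−$422 billion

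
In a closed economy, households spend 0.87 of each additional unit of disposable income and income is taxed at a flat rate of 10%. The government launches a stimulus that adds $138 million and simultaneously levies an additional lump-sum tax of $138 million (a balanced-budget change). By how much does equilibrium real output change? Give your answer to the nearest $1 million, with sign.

+$83 million

Expenditure multiplier = 1/(1 − c(1−t)) = 1/(1 − 0.87×0.9) = 1/0.217 ≈ 4.608.
ΔG contributes k·ΔG = (+$138 million) / 0.217 ≈ +$635.9 million.
ΔT of +$138 million changes first-round spending by −c·ΔT = −$120.06 million, contributing k·(−c·ΔT) = (−$120.06 million) / 0.217 ≈ −$553.3 million.
Net ΔY = k(ΔG − c·ΔT) = (+$17.94 million) / 0.217 ≈ +$83 million.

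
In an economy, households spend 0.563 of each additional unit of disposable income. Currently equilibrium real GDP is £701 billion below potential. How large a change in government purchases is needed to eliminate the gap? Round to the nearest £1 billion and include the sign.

Spending multiplier = 1/(1 − MPC) = 1/(1 − 0.563) = 1/0.437 ≈ 2.288.
Need ΔY = +£701 billion, so ΔG = ΔY/k = (+£701 billion) × 0.437 ≈ +£306 billion.
The government should increase government purchases by £306 billion.

+£306 billion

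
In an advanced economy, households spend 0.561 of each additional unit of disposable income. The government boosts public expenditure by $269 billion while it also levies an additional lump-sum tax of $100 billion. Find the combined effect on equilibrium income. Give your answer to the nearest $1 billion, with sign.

+$485 billion

Expenditure multiplier = 1/(1 − MPC) = 1/(1 − 0.561) = 1/0.439 ≈ 2.278.
ΔG contributes k·ΔG = (+$269 billion) / 0.439 ≈ +$612.8 billion.
ΔT of +$100 billion changes first-round spending by −c·ΔT = −$56.1 billion, contributing k·(−c·ΔT) = (−$56.1 billion) / 0.439 ≈ −$127.8 billion.
Net ΔY = k(ΔG − c·ΔT) = (+$212.9 billion) / 0.439 ≈ +$485 billion.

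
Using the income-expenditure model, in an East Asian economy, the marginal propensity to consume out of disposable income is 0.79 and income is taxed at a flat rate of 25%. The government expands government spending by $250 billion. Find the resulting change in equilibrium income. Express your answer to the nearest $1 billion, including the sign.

Government-spending multiplier = 1/(1 − c(1−t)) = 1/(1 − 0.79×0.75) = 1/0.4075 ≈ 2.454.
ΔY = k × ΔG = (+$250 billion) / 0.4075 ≈ +$613 billion.

+$613 billion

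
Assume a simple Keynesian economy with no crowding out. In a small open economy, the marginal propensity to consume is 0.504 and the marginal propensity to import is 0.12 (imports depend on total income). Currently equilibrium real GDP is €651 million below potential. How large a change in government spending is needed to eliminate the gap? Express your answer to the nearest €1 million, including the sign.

Spending multiplier = 1/(1 − c + m) = 1/(1 − 0.504 + 0.12) = 1/0.616 ≈ 1.623.
Need ΔY = +€651 million, so ΔG = ΔY/k = (+€651 million) × 0.616 ≈ +€401 million.
The government should increase government spending by €401 million.

+€401 million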